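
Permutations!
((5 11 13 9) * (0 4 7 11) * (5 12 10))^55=(0 4 7 11 13 9 12 10 5)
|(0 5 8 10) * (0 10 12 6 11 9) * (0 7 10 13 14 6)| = 28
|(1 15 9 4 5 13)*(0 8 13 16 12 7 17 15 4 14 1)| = |(0 8 13)(1 4 5 16 12 7 17 15 9 14)| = 30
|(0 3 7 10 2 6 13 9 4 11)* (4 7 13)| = 10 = |(0 3 13 9 7 10 2 6 4 11)|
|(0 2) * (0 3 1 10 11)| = 6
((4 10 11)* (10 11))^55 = (4 11)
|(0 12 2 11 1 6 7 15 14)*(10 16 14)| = 11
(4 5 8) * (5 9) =(4 9 5 8) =[0, 1, 2, 3, 9, 8, 6, 7, 4, 5]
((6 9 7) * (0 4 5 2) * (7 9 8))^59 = (9)(0 2 5 4)(6 7 8)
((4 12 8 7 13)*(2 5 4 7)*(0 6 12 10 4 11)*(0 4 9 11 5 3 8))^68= ((0 6 12)(2 3 8)(4 10 9 11)(7 13))^68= (13)(0 12 6)(2 8 3)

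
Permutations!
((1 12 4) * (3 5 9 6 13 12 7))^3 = (1 5 13)(3 6 4)(7 9 12)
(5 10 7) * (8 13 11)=(5 10 7)(8 13 11)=[0, 1, 2, 3, 4, 10, 6, 5, 13, 9, 7, 8, 12, 11]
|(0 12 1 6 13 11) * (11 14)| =7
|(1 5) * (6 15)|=2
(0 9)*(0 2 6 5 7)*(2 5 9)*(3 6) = (0 2 3 6 9 5 7) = [2, 1, 3, 6, 4, 7, 9, 0, 8, 5]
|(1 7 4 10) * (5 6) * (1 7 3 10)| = |(1 3 10 7 4)(5 6)| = 10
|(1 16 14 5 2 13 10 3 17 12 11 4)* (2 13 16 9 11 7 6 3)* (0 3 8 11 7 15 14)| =|(0 3 17 12 15 14 5 13 10 2 16)(1 9 7 6 8 11 4)| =77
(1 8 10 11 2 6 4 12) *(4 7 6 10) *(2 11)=(1 8 4 12)(2 10)(6 7)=[0, 8, 10, 3, 12, 5, 7, 6, 4, 9, 2, 11, 1]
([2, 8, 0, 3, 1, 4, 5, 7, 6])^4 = [0, 4, 2, 3, 5, 6, 8, 7, 1]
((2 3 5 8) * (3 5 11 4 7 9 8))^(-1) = ((2 5 3 11 4 7 9 8))^(-1) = (2 8 9 7 4 11 3 5)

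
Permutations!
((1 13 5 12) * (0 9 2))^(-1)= (0 2 9)(1 12 5 13)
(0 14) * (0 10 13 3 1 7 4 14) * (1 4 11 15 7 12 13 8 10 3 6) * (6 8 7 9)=(1 12 13 8 10 7 11 15 9 6)(3 4 14)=[0, 12, 2, 4, 14, 5, 1, 11, 10, 6, 7, 15, 13, 8, 3, 9]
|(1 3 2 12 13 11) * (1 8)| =7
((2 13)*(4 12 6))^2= ((2 13)(4 12 6))^2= (13)(4 6 12)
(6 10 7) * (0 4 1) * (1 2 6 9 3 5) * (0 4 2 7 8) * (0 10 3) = (0 2 6 3 5 1 4 7 9)(8 10) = [2, 4, 6, 5, 7, 1, 3, 9, 10, 0, 8]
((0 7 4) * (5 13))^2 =(13)(0 4 7) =((0 7 4)(5 13))^2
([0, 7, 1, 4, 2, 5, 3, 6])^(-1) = [0, 2, 4, 6, 3, 5, 7, 1]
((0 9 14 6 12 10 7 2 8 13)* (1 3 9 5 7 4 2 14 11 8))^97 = (0 4 13 10 8 12 11 6 9 14 3 7 1 5 2)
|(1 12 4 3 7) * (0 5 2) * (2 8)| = |(0 5 8 2)(1 12 4 3 7)| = 20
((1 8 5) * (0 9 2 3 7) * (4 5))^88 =(0 3 9 7 2)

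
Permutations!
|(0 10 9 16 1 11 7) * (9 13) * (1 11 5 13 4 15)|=|(0 10 4 15 1 5 13 9 16 11 7)|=11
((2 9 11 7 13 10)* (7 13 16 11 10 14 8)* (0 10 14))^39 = ((0 10 2 9 14 8 7 16 11 13))^39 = (0 13 11 16 7 8 14 9 2 10)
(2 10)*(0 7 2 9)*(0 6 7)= (2 10 9 6 7)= [0, 1, 10, 3, 4, 5, 7, 2, 8, 6, 9]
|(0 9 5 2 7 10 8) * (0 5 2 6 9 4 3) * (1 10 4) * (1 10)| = 10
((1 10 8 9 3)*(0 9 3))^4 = (10)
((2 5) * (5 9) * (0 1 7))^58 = ((0 1 7)(2 9 5))^58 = (0 1 7)(2 9 5)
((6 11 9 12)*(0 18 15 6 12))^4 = ((0 18 15 6 11 9))^4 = (0 11 15)(6 18 9)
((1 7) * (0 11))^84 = (11)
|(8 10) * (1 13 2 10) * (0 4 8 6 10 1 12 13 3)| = |(0 4 8 12 13 2 1 3)(6 10)| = 8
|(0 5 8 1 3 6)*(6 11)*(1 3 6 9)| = |(0 5 8 3 11 9 1 6)| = 8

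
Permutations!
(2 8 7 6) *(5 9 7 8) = (2 5 9 7 6) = [0, 1, 5, 3, 4, 9, 2, 6, 8, 7]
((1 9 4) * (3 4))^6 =((1 9 3 4))^6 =(1 3)(4 9)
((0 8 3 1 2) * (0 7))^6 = (8)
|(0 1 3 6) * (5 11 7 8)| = |(0 1 3 6)(5 11 7 8)| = 4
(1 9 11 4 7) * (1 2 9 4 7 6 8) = [0, 4, 9, 3, 6, 5, 8, 2, 1, 11, 10, 7] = (1 4 6 8)(2 9 11 7)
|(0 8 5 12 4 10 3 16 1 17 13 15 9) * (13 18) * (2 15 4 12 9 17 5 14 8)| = 26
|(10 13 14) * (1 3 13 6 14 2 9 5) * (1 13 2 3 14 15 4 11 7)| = |(1 14 10 6 15 4 11 7)(2 9 5 13 3)| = 40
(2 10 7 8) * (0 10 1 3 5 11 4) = [10, 3, 1, 5, 0, 11, 6, 8, 2, 9, 7, 4] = (0 10 7 8 2 1 3 5 11 4)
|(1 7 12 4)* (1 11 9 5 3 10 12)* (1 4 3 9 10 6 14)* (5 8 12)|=12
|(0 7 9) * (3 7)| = |(0 3 7 9)| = 4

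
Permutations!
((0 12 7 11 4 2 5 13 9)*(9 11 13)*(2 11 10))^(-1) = (0 9 5 2 10 13 7 12)(4 11)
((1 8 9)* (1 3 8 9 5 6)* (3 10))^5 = ((1 9 10 3 8 5 6))^5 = (1 5 3 9 6 8 10)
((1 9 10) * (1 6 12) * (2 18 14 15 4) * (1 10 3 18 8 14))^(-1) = ((1 9 3 18)(2 8 14 15 4)(6 12 10))^(-1) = (1 18 3 9)(2 4 15 14 8)(6 10 12)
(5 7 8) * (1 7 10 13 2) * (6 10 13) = (1 7 8 5 13 2)(6 10) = [0, 7, 1, 3, 4, 13, 10, 8, 5, 9, 6, 11, 12, 2]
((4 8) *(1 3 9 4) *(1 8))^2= ((1 3 9 4))^2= (1 9)(3 4)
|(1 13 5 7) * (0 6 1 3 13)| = |(0 6 1)(3 13 5 7)| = 12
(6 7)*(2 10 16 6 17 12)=(2 10 16 6 7 17 12)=[0, 1, 10, 3, 4, 5, 7, 17, 8, 9, 16, 11, 2, 13, 14, 15, 6, 12]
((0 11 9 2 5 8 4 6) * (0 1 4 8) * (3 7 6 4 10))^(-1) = (0 5 2 9 11)(1 6 7 3 10)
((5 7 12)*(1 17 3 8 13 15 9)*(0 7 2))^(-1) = (0 2 5 12 7)(1 9 15 13 8 3 17)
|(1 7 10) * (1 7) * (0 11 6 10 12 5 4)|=8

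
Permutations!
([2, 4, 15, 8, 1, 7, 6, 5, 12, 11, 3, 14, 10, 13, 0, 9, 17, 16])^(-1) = [14, 4, 0, 10, 1, 7, 6, 5, 3, 15, 12, 9, 8, 13, 11, 2, 17, 16]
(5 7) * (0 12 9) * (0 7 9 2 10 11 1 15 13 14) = (0 12 2 10 11 1 15 13 14)(5 9 7) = [12, 15, 10, 3, 4, 9, 6, 5, 8, 7, 11, 1, 2, 14, 0, 13]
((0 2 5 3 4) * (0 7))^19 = (0 2 5 3 4 7)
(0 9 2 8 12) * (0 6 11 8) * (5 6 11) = [9, 1, 0, 3, 4, 6, 5, 7, 12, 2, 10, 8, 11] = (0 9 2)(5 6)(8 12 11)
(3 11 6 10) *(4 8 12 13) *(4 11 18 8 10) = (3 18 8 12 13 11 6 4 10) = [0, 1, 2, 18, 10, 5, 4, 7, 12, 9, 3, 6, 13, 11, 14, 15, 16, 17, 8]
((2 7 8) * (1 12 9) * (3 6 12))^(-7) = ((1 3 6 12 9)(2 7 8))^(-7) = (1 12 3 9 6)(2 8 7)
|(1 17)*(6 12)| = 2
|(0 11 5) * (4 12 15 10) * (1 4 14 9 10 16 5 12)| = 6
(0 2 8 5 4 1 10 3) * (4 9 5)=[2, 10, 8, 0, 1, 9, 6, 7, 4, 5, 3]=(0 2 8 4 1 10 3)(5 9)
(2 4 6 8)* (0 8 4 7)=(0 8 2 7)(4 6)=[8, 1, 7, 3, 6, 5, 4, 0, 2]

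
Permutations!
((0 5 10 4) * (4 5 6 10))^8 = (0 5 6 4 10)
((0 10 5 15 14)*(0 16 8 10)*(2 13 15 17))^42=((2 13 15 14 16 8 10 5 17))^42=(2 10 14)(5 16 13)(8 15 17)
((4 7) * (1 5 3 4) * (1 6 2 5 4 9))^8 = ((1 4 7 6 2 5 3 9))^8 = (9)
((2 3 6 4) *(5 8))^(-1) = (2 4 6 3)(5 8)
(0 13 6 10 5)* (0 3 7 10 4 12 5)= (0 13 6 4 12 5 3 7 10)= [13, 1, 2, 7, 12, 3, 4, 10, 8, 9, 0, 11, 5, 6]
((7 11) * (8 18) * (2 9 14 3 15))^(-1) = ((2 9 14 3 15)(7 11)(8 18))^(-1) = (2 15 3 14 9)(7 11)(8 18)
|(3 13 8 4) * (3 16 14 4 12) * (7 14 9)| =|(3 13 8 12)(4 16 9 7 14)| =20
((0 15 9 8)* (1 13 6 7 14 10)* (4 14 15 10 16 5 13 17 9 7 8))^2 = ((0 10 1 17 9 4 14 16 5 13 6 8)(7 15))^2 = (0 1 9 14 5 6)(4 16 13 8 10 17)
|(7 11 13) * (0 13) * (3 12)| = 4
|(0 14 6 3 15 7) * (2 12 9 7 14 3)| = 9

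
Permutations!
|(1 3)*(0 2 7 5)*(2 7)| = |(0 7 5)(1 3)| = 6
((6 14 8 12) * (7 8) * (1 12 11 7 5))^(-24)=(1 12 6 14 5)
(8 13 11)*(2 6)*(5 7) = [0, 1, 6, 3, 4, 7, 2, 5, 13, 9, 10, 8, 12, 11] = (2 6)(5 7)(8 13 11)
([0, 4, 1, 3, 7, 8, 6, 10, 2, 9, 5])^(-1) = [0, 2, 8, 3, 1, 10, 6, 4, 5, 9, 7]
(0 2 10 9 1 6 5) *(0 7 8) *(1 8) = (0 2 10 9 8)(1 6 5 7) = [2, 6, 10, 3, 4, 7, 5, 1, 0, 8, 9]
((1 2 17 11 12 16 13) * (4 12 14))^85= (1 14 13 11 16 17 12 2 4)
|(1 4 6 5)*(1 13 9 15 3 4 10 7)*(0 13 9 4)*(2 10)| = |(0 13 4 6 5 9 15 3)(1 2 10 7)| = 8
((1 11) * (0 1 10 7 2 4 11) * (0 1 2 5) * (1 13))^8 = (13)(0 2 4 11 10 7 5) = ((0 2 4 11 10 7 5)(1 13))^8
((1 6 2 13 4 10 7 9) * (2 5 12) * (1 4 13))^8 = (13)(1 12 6 2 5)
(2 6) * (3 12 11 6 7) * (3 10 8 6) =(2 7 10 8 6)(3 12 11) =[0, 1, 7, 12, 4, 5, 2, 10, 6, 9, 8, 3, 11]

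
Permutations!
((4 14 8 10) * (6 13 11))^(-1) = (4 10 8 14)(6 11 13)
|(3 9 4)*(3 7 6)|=5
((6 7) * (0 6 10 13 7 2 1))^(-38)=((0 6 2 1)(7 10 13))^(-38)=(0 2)(1 6)(7 10 13)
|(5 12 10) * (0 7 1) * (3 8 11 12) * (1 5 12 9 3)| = 4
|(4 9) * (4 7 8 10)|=5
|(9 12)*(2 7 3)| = 6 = |(2 7 3)(9 12)|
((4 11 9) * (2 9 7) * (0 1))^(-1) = ((0 1)(2 9 4 11 7))^(-1) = (0 1)(2 7 11 4 9)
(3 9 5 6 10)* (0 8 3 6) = (0 8 3 9 5)(6 10) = [8, 1, 2, 9, 4, 0, 10, 7, 3, 5, 6]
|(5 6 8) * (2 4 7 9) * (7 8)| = 7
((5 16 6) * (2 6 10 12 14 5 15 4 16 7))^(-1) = (2 7 5 14 12 10 16 4 15 6)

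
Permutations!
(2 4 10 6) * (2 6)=(2 4 10)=[0, 1, 4, 3, 10, 5, 6, 7, 8, 9, 2]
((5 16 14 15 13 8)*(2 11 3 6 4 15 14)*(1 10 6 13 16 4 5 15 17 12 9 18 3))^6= ((1 10 6 5 4 17 12 9 18 3 13 8 15 16 2 11))^6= (1 12 15 6 18 2 4 13)(3 11 17 8 10 9 16 5)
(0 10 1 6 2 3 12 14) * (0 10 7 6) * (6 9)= (0 7 9 6 2 3 12 14 10 1)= [7, 0, 3, 12, 4, 5, 2, 9, 8, 6, 1, 11, 14, 13, 10]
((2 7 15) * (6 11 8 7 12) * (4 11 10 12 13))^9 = (2 4 8 15 13 11 7) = ((2 13 4 11 8 7 15)(6 10 12))^9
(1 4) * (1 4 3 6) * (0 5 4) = [5, 3, 2, 6, 0, 4, 1] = (0 5 4)(1 3 6)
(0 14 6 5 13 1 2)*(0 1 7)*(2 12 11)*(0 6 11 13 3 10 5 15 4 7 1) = [14, 12, 0, 10, 7, 3, 15, 6, 8, 9, 5, 2, 13, 1, 11, 4] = (0 14 11 2)(1 12 13)(3 10 5)(4 7 6 15)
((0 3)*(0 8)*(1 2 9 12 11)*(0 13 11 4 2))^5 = ((0 3 8 13 11 1)(2 9 12 4))^5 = (0 1 11 13 8 3)(2 9 12 4)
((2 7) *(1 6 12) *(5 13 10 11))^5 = ((1 6 12)(2 7)(5 13 10 11))^5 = (1 12 6)(2 7)(5 13 10 11)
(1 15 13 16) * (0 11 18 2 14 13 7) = (0 11 18 2 14 13 16 1 15 7) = [11, 15, 14, 3, 4, 5, 6, 0, 8, 9, 10, 18, 12, 16, 13, 7, 1, 17, 2]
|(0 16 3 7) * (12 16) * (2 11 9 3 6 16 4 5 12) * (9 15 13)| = |(0 2 11 15 13 9 3 7)(4 5 12)(6 16)| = 24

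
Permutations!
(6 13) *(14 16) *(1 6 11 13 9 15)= [0, 6, 2, 3, 4, 5, 9, 7, 8, 15, 10, 13, 12, 11, 16, 1, 14]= (1 6 9 15)(11 13)(14 16)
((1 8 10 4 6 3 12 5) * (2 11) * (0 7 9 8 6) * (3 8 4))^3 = ((0 7 9 4)(1 6 8 10 3 12 5)(2 11))^3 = (0 4 9 7)(1 10 5 8 12 6 3)(2 11)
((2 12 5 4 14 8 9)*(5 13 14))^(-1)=(2 9 8 14 13 12)(4 5)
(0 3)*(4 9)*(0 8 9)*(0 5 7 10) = (0 3 8 9 4 5 7 10) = [3, 1, 2, 8, 5, 7, 6, 10, 9, 4, 0]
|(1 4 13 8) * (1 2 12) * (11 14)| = 6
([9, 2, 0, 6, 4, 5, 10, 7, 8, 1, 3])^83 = (0 2 1 9)(3 10 6)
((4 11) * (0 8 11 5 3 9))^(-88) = ((0 8 11 4 5 3 9))^(-88) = (0 4 9 11 3 8 5)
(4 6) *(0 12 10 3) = (0 12 10 3)(4 6) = [12, 1, 2, 0, 6, 5, 4, 7, 8, 9, 3, 11, 10]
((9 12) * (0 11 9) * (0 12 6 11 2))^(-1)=((12)(0 2)(6 11 9))^(-1)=(12)(0 2)(6 9 11)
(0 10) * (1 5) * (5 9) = (0 10)(1 9 5) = [10, 9, 2, 3, 4, 1, 6, 7, 8, 5, 0]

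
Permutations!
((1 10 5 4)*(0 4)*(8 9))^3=(0 10 4 5 1)(8 9)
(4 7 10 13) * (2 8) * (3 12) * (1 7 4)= [0, 7, 8, 12, 4, 5, 6, 10, 2, 9, 13, 11, 3, 1]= (1 7 10 13)(2 8)(3 12)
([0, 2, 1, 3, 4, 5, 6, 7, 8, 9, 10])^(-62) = [0, 1, 2, 3, 4, 5, 6, 7, 8, 9, 10]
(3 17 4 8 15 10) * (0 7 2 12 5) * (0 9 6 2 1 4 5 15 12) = (0 7 1 4 8 12 15 10 3 17 5 9 6 2) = [7, 4, 0, 17, 8, 9, 2, 1, 12, 6, 3, 11, 15, 13, 14, 10, 16, 5]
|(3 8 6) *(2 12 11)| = 3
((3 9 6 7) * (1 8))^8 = ((1 8)(3 9 6 7))^8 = (9)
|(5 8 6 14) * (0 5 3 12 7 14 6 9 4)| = |(0 5 8 9 4)(3 12 7 14)| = 20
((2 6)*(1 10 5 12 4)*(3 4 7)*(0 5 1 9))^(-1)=(0 9 4 3 7 12 5)(1 10)(2 6)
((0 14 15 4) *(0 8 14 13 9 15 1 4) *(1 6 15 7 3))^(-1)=((0 13 9 7 3 1 4 8 14 6 15))^(-1)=(0 15 6 14 8 4 1 3 7 9 13)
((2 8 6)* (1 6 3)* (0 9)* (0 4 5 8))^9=(9)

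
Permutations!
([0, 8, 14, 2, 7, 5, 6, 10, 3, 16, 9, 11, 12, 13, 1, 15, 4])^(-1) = [0, 14, 3, 8, 16, 5, 6, 4, 1, 10, 7, 11, 12, 13, 2, 15, 9]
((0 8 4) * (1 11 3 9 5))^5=((0 8 4)(1 11 3 9 5))^5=(11)(0 4 8)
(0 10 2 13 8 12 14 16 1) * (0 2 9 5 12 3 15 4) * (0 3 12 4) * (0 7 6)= (0 10 9 5 4 3 15 7 6)(1 2 13 8 12 14 16)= [10, 2, 13, 15, 3, 4, 0, 6, 12, 5, 9, 11, 14, 8, 16, 7, 1]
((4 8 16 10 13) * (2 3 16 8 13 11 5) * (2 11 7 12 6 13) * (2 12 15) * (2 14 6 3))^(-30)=((3 16 10 7 15 14 6 13 4 12)(5 11))^(-30)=(16)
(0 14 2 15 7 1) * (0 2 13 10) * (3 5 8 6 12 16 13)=(0 14 3 5 8 6 12 16 13 10)(1 2 15 7)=[14, 2, 15, 5, 4, 8, 12, 1, 6, 9, 0, 11, 16, 10, 3, 7, 13]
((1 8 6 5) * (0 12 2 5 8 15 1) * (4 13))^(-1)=(0 5 2 12)(1 15)(4 13)(6 8)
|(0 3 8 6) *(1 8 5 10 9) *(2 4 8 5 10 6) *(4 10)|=10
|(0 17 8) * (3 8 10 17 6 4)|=|(0 6 4 3 8)(10 17)|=10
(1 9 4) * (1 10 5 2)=(1 9 4 10 5 2)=[0, 9, 1, 3, 10, 2, 6, 7, 8, 4, 5]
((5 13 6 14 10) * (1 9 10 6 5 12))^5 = (1 9 10 12)(5 13)(6 14)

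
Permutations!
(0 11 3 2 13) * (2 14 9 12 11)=[2, 1, 13, 14, 4, 5, 6, 7, 8, 12, 10, 3, 11, 0, 9]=(0 2 13)(3 14 9 12 11)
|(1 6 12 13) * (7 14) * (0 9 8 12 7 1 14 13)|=|(0 9 8 12)(1 6 7 13 14)|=20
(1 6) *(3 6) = [0, 3, 2, 6, 4, 5, 1] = (1 3 6)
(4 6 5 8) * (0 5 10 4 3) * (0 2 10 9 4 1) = (0 5 8 3 2 10 1)(4 6 9) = [5, 0, 10, 2, 6, 8, 9, 7, 3, 4, 1]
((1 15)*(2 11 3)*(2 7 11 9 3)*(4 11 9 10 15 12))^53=(1 2 12 10 4 15 11)(3 9 7)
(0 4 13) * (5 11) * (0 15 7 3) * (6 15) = (0 4 13 6 15 7 3)(5 11) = [4, 1, 2, 0, 13, 11, 15, 3, 8, 9, 10, 5, 12, 6, 14, 7]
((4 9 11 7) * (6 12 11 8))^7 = (12)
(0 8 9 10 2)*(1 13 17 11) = (0 8 9 10 2)(1 13 17 11) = [8, 13, 0, 3, 4, 5, 6, 7, 9, 10, 2, 1, 12, 17, 14, 15, 16, 11]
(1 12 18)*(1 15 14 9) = (1 12 18 15 14 9) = [0, 12, 2, 3, 4, 5, 6, 7, 8, 1, 10, 11, 18, 13, 9, 14, 16, 17, 15]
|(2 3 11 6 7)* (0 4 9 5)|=20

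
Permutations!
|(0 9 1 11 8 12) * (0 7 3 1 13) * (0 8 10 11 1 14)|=8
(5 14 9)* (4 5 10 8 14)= [0, 1, 2, 3, 5, 4, 6, 7, 14, 10, 8, 11, 12, 13, 9]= (4 5)(8 14 9 10)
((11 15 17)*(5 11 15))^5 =((5 11)(15 17))^5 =(5 11)(15 17)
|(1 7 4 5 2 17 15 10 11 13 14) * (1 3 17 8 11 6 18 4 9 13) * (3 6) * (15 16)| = 60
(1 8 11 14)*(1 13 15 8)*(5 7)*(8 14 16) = (5 7)(8 11 16)(13 15 14) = [0, 1, 2, 3, 4, 7, 6, 5, 11, 9, 10, 16, 12, 15, 13, 14, 8]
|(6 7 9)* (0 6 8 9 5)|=4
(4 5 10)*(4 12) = (4 5 10 12) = [0, 1, 2, 3, 5, 10, 6, 7, 8, 9, 12, 11, 4]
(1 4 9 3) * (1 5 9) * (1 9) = (1 4 9 3 5) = [0, 4, 2, 5, 9, 1, 6, 7, 8, 3]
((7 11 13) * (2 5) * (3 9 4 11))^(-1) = (2 5)(3 7 13 11 4 9)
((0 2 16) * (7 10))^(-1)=((0 2 16)(7 10))^(-1)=(0 16 2)(7 10)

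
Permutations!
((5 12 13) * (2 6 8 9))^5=((2 6 8 9)(5 12 13))^5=(2 6 8 9)(5 13 12)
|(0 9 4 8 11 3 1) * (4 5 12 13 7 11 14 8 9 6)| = |(0 6 4 9 5 12 13 7 11 3 1)(8 14)| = 22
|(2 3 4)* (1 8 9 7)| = |(1 8 9 7)(2 3 4)| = 12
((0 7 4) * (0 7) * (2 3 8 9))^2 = ((2 3 8 9)(4 7))^2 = (2 8)(3 9)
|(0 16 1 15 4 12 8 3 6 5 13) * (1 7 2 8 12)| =9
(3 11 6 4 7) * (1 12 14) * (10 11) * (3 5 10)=(1 12 14)(4 7 5 10 11 6)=[0, 12, 2, 3, 7, 10, 4, 5, 8, 9, 11, 6, 14, 13, 1]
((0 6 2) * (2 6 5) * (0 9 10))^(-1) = ((0 5 2 9 10))^(-1) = (0 10 9 2 5)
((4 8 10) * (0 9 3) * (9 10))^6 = (10)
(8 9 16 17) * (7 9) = (7 9 16 17 8) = [0, 1, 2, 3, 4, 5, 6, 9, 7, 16, 10, 11, 12, 13, 14, 15, 17, 8]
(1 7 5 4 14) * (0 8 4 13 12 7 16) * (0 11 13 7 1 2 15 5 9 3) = (0 8 4 14 2 15 5 7 9 3)(1 16 11 13 12) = [8, 16, 15, 0, 14, 7, 6, 9, 4, 3, 10, 13, 1, 12, 2, 5, 11]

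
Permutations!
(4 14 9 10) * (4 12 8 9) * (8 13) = (4 14)(8 9 10 12 13) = [0, 1, 2, 3, 14, 5, 6, 7, 9, 10, 12, 11, 13, 8, 4]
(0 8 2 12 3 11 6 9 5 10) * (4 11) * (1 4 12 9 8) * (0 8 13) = (0 1 4 11 6 13)(2 9 5 10 8)(3 12) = [1, 4, 9, 12, 11, 10, 13, 7, 2, 5, 8, 6, 3, 0]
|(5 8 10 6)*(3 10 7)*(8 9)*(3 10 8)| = 7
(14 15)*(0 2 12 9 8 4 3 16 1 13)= (0 2 12 9 8 4 3 16 1 13)(14 15)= [2, 13, 12, 16, 3, 5, 6, 7, 4, 8, 10, 11, 9, 0, 15, 14, 1]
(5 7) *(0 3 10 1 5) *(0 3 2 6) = [2, 5, 6, 10, 4, 7, 0, 3, 8, 9, 1] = (0 2 6)(1 5 7 3 10)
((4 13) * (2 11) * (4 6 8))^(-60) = ((2 11)(4 13 6 8))^(-60) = (13)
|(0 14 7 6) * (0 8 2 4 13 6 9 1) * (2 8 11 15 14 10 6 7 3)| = 13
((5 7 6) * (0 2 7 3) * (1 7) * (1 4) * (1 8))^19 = (0 2 4 8 1 7 6 5 3)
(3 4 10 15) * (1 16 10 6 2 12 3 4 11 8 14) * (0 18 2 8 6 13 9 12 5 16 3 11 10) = (0 18 2 5 16)(1 3 10 15 4 13 9 12 11 6 8 14) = [18, 3, 5, 10, 13, 16, 8, 7, 14, 12, 15, 6, 11, 9, 1, 4, 0, 17, 2]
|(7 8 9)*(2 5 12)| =3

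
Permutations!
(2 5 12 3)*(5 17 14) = (2 17 14 5 12 3) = [0, 1, 17, 2, 4, 12, 6, 7, 8, 9, 10, 11, 3, 13, 5, 15, 16, 14]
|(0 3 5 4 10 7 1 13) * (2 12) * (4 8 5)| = 14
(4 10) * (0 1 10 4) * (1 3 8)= (0 3 8 1 10)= [3, 10, 2, 8, 4, 5, 6, 7, 1, 9, 0]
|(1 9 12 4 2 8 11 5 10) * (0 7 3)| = |(0 7 3)(1 9 12 4 2 8 11 5 10)| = 9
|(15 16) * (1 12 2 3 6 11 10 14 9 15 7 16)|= 10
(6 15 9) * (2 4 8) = (2 4 8)(6 15 9) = [0, 1, 4, 3, 8, 5, 15, 7, 2, 6, 10, 11, 12, 13, 14, 9]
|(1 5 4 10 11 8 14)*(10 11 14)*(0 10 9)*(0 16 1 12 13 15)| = |(0 10 14 12 13 15)(1 5 4 11 8 9 16)| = 42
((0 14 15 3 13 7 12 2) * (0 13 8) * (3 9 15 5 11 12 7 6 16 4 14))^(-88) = ((0 3 8)(2 13 6 16 4 14 5 11 12)(9 15))^(-88) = (0 8 3)(2 6 4 5 12 13 16 14 11)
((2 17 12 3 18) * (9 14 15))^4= (2 18 3 12 17)(9 14 15)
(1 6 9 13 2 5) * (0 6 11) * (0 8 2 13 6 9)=(13)(0 9 6)(1 11 8 2 5)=[9, 11, 5, 3, 4, 1, 0, 7, 2, 6, 10, 8, 12, 13]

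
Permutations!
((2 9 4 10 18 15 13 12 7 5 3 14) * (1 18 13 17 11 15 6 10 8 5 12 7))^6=(1 12 7 13 10 6 18)(2 14 3 5 8 4 9)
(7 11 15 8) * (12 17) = [0, 1, 2, 3, 4, 5, 6, 11, 7, 9, 10, 15, 17, 13, 14, 8, 16, 12] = (7 11 15 8)(12 17)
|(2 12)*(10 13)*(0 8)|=2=|(0 8)(2 12)(10 13)|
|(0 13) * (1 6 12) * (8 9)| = |(0 13)(1 6 12)(8 9)| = 6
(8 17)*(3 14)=[0, 1, 2, 14, 4, 5, 6, 7, 17, 9, 10, 11, 12, 13, 3, 15, 16, 8]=(3 14)(8 17)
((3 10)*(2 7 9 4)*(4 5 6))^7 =(2 7 9 5 6 4)(3 10)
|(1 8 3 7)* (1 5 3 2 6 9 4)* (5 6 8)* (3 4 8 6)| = 12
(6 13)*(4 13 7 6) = (4 13)(6 7) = [0, 1, 2, 3, 13, 5, 7, 6, 8, 9, 10, 11, 12, 4]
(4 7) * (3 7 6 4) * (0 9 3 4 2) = (0 9 3 7 4 6 2) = [9, 1, 0, 7, 6, 5, 2, 4, 8, 3]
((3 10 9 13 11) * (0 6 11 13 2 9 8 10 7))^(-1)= ((13)(0 6 11 3 7)(2 9)(8 10))^(-1)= (13)(0 7 3 11 6)(2 9)(8 10)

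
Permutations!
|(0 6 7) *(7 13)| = 4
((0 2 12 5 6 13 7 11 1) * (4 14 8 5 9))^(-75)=(0 9 8 13 1 12 14 6 11 2 4 5 7)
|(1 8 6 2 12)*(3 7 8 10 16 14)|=10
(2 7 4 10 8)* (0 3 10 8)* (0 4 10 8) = [3, 1, 7, 8, 0, 5, 6, 10, 2, 9, 4] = (0 3 8 2 7 10 4)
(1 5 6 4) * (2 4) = (1 5 6 2 4) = [0, 5, 4, 3, 1, 6, 2]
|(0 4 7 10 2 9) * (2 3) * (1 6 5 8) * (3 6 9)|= |(0 4 7 10 6 5 8 1 9)(2 3)|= 18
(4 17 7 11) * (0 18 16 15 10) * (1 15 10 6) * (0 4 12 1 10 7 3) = (0 18 16 7 11 12 1 15 6 10 4 17 3) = [18, 15, 2, 0, 17, 5, 10, 11, 8, 9, 4, 12, 1, 13, 14, 6, 7, 3, 16]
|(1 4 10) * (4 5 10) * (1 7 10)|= 2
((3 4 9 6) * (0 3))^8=(0 9 3 6 4)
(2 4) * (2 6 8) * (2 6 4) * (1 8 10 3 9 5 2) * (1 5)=(1 8 6 10 3 9)(2 5)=[0, 8, 5, 9, 4, 2, 10, 7, 6, 1, 3]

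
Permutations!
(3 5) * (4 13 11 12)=(3 5)(4 13 11 12)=[0, 1, 2, 5, 13, 3, 6, 7, 8, 9, 10, 12, 4, 11]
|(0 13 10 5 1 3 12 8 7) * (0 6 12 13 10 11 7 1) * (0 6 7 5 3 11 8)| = |(0 10 3 13 8 1 11 5 6 12)| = 10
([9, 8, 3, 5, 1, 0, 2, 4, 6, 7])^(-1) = (0 5 3 2 6 8 1 4 7 9)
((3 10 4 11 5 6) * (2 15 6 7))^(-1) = ((2 15 6 3 10 4 11 5 7))^(-1) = (2 7 5 11 4 10 3 6 15)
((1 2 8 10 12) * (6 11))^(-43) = ((1 2 8 10 12)(6 11))^(-43) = (1 8 12 2 10)(6 11)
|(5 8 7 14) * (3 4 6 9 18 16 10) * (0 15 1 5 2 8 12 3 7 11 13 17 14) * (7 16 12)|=30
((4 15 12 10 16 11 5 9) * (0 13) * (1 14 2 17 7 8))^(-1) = (0 13)(1 8 7 17 2 14)(4 9 5 11 16 10 12 15) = ((0 13)(1 14 2 17 7 8)(4 15 12 10 16 11 5 9))^(-1)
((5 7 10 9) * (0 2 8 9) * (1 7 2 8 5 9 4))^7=((0 8 4 1 7 10)(2 5))^7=(0 8 4 1 7 10)(2 5)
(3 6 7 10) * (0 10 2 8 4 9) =[10, 1, 8, 6, 9, 5, 7, 2, 4, 0, 3] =(0 10 3 6 7 2 8 4 9)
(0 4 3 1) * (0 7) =(0 4 3 1 7) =[4, 7, 2, 1, 3, 5, 6, 0]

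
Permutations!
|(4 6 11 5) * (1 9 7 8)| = 4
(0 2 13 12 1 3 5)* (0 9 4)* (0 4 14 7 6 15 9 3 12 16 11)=(0 2 13 16 11)(1 12)(3 5)(6 15 9 14 7)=[2, 12, 13, 5, 4, 3, 15, 6, 8, 14, 10, 0, 1, 16, 7, 9, 11]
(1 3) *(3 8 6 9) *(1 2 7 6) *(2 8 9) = (1 9 3 8)(2 7 6) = [0, 9, 7, 8, 4, 5, 2, 6, 1, 3]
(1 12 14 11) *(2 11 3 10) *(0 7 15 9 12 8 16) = [7, 8, 11, 10, 4, 5, 6, 15, 16, 12, 2, 1, 14, 13, 3, 9, 0] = (0 7 15 9 12 14 3 10 2 11 1 8 16)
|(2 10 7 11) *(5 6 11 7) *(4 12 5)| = |(2 10 4 12 5 6 11)| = 7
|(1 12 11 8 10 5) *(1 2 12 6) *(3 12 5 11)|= 6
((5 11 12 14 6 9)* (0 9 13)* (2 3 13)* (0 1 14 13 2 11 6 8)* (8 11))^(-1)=(0 8 6 5 9)(1 13 12 11 14)(2 3)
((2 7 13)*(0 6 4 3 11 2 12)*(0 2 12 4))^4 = (2 3 7 11 13 12 4)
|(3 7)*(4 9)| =2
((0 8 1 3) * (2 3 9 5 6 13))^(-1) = ((0 8 1 9 5 6 13 2 3))^(-1) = (0 3 2 13 6 5 9 1 8)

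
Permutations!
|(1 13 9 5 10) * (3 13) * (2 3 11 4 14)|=10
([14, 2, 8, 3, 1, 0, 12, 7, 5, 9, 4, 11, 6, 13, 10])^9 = (0 14 10 4 1 2 8 5)(6 12)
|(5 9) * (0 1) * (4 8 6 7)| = 4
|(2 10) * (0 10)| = |(0 10 2)| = 3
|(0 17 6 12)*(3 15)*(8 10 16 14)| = |(0 17 6 12)(3 15)(8 10 16 14)| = 4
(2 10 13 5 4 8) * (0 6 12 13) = (0 6 12 13 5 4 8 2 10) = [6, 1, 10, 3, 8, 4, 12, 7, 2, 9, 0, 11, 13, 5]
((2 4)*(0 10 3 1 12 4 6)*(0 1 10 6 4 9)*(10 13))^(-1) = (0 9 12 1 6)(2 4)(3 10 13)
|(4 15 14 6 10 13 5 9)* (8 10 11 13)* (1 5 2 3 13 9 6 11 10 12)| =|(1 5 6 10 8 12)(2 3 13)(4 15 14 11 9)| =30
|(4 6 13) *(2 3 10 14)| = |(2 3 10 14)(4 6 13)| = 12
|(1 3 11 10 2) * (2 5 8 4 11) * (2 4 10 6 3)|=12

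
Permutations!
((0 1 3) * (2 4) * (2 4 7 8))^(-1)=((0 1 3)(2 7 8))^(-1)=(0 3 1)(2 8 7)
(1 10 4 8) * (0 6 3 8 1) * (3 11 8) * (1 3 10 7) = (0 6 11 8)(1 7)(3 10 4) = [6, 7, 2, 10, 3, 5, 11, 1, 0, 9, 4, 8]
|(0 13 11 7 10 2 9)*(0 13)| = |(2 9 13 11 7 10)| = 6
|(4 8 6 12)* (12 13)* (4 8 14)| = |(4 14)(6 13 12 8)| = 4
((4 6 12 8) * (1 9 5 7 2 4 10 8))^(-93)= ((1 9 5 7 2 4 6 12)(8 10))^(-93)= (1 7 6 9 2 12 5 4)(8 10)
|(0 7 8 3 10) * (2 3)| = 6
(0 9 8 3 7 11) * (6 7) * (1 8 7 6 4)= (0 9 7 11)(1 8 3 4)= [9, 8, 2, 4, 1, 5, 6, 11, 3, 7, 10, 0]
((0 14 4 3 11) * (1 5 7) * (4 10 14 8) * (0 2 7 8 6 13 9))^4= (14)(1 3)(2 8)(4 7)(5 11)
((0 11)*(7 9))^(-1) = ((0 11)(7 9))^(-1) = (0 11)(7 9)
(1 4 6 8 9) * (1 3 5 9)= (1 4 6 8)(3 5 9)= [0, 4, 2, 5, 6, 9, 8, 7, 1, 3]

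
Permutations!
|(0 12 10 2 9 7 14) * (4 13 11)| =|(0 12 10 2 9 7 14)(4 13 11)| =21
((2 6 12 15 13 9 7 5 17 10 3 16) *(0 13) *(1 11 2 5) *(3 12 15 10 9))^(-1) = ((0 13 3 16 5 17 9 7 1 11 2 6 15)(10 12))^(-1) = (0 15 6 2 11 1 7 9 17 5 16 3 13)(10 12)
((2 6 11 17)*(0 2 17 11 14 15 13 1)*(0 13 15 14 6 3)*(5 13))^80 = ((17)(0 2 3)(1 5 13))^80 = (17)(0 3 2)(1 13 5)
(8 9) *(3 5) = (3 5)(8 9) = [0, 1, 2, 5, 4, 3, 6, 7, 9, 8]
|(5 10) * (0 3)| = |(0 3)(5 10)| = 2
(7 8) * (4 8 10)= [0, 1, 2, 3, 8, 5, 6, 10, 7, 9, 4]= (4 8 7 10)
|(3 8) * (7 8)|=3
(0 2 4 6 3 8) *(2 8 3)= (0 8)(2 4 6)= [8, 1, 4, 3, 6, 5, 2, 7, 0]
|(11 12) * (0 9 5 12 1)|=|(0 9 5 12 11 1)|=6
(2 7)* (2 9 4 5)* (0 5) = [5, 1, 7, 3, 0, 2, 6, 9, 8, 4] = (0 5 2 7 9 4)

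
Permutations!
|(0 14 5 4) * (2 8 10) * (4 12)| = 15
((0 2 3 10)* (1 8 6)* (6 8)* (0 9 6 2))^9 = (1 10)(2 9)(3 6)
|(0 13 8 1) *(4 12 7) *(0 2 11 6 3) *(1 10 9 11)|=|(0 13 8 10 9 11 6 3)(1 2)(4 12 7)|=24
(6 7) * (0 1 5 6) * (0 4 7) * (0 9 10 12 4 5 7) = (0 1 7 5 6 9 10 12 4) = [1, 7, 2, 3, 0, 6, 9, 5, 8, 10, 12, 11, 4]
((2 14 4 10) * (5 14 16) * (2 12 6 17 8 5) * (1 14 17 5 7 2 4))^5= (1 14)(2 6)(4 17)(5 16)(7 12)(8 10)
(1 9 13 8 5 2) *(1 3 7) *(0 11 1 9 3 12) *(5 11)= (0 5 2 12)(1 3 7 9 13 8 11)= [5, 3, 12, 7, 4, 2, 6, 9, 11, 13, 10, 1, 0, 8]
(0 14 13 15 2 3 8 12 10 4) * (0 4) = (0 14 13 15 2 3 8 12 10) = [14, 1, 3, 8, 4, 5, 6, 7, 12, 9, 0, 11, 10, 15, 13, 2]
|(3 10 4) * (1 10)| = |(1 10 4 3)| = 4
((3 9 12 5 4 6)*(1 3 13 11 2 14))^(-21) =(1 3 9 12 5 4 6 13 11 2 14)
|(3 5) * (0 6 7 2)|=|(0 6 7 2)(3 5)|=4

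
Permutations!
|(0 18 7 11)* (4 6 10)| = |(0 18 7 11)(4 6 10)| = 12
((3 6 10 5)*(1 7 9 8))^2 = (1 9)(3 10)(5 6)(7 8)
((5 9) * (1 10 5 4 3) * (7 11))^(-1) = ((1 10 5 9 4 3)(7 11))^(-1) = (1 3 4 9 5 10)(7 11)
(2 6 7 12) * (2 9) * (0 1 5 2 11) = (0 1 5 2 6 7 12 9 11) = [1, 5, 6, 3, 4, 2, 7, 12, 8, 11, 10, 0, 9]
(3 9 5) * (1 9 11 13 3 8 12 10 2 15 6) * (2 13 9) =[0, 2, 15, 11, 4, 8, 1, 7, 12, 5, 13, 9, 10, 3, 14, 6] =(1 2 15 6)(3 11 9 5 8 12 10 13)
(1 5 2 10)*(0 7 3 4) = [7, 5, 10, 4, 0, 2, 6, 3, 8, 9, 1] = (0 7 3 4)(1 5 2 10)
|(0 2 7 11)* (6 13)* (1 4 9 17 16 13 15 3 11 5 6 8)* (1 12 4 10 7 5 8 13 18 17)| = |(0 2 5 6 15 3 11)(1 10 7 8 12 4 9)(16 18 17)| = 21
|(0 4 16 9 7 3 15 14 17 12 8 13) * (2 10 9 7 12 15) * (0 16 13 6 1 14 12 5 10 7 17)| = 33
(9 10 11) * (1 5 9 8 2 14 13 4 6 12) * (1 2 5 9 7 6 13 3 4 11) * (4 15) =[0, 9, 14, 15, 13, 7, 12, 6, 5, 10, 1, 8, 2, 11, 3, 4] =(1 9 10)(2 14 3 15 4 13 11 8 5 7 6 12)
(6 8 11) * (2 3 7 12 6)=(2 3 7 12 6 8 11)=[0, 1, 3, 7, 4, 5, 8, 12, 11, 9, 10, 2, 6]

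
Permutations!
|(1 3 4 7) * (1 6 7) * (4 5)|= 4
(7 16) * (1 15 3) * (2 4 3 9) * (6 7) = [0, 15, 4, 1, 3, 5, 7, 16, 8, 2, 10, 11, 12, 13, 14, 9, 6] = (1 15 9 2 4 3)(6 7 16)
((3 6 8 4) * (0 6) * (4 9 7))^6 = (0 3 4 7 9 8 6)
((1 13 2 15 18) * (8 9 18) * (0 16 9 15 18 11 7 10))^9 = ((0 16 9 11 7 10)(1 13 2 18)(8 15))^9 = (0 11)(1 13 2 18)(7 16)(8 15)(9 10)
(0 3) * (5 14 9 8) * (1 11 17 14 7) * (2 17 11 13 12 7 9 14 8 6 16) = [3, 13, 17, 0, 4, 9, 16, 1, 5, 6, 10, 11, 7, 12, 14, 15, 2, 8] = (0 3)(1 13 12 7)(2 17 8 5 9 6 16)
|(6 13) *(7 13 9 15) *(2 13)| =|(2 13 6 9 15 7)| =6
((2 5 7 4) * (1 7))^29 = ((1 7 4 2 5))^29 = (1 5 2 4 7)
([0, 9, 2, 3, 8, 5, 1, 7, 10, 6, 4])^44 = [0, 6, 2, 3, 10, 5, 9, 7, 4, 1, 8]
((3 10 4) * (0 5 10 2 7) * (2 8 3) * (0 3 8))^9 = (0 10 2 3 5 4 7)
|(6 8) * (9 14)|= 2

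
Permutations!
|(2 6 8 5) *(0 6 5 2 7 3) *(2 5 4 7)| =8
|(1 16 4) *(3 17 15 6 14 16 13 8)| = 10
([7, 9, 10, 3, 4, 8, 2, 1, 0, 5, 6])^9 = [9, 8, 2, 3, 4, 7, 6, 5, 1, 0, 10]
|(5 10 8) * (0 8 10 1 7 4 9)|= 7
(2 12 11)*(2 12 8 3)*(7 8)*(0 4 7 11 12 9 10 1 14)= (0 4 7 8 3 2 11 9 10 1 14)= [4, 14, 11, 2, 7, 5, 6, 8, 3, 10, 1, 9, 12, 13, 0]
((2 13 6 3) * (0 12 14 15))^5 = (0 12 14 15)(2 13 6 3)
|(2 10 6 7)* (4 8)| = 4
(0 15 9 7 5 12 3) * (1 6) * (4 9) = (0 15 4 9 7 5 12 3)(1 6) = [15, 6, 2, 0, 9, 12, 1, 5, 8, 7, 10, 11, 3, 13, 14, 4]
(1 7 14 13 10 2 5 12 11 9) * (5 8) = (1 7 14 13 10 2 8 5 12 11 9) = [0, 7, 8, 3, 4, 12, 6, 14, 5, 1, 2, 9, 11, 10, 13]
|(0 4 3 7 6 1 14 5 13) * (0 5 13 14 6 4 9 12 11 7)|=42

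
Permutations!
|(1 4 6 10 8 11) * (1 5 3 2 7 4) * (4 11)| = |(2 7 11 5 3)(4 6 10 8)| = 20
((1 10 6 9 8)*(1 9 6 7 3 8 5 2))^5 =(1 9 7 2 8 10 5 3)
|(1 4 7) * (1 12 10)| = 5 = |(1 4 7 12 10)|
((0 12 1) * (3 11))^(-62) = (0 12 1)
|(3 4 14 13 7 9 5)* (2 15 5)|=9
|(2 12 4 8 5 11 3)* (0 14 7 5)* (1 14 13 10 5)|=|(0 13 10 5 11 3 2 12 4 8)(1 14 7)|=30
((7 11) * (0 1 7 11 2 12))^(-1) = (0 12 2 7 1)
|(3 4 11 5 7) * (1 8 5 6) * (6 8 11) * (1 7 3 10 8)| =14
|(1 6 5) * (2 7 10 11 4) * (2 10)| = 6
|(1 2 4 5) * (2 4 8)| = 6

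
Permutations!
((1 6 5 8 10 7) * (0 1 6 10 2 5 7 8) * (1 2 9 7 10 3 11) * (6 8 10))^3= (11)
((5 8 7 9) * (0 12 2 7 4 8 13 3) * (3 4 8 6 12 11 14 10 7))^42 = (0 10 5 6 3 14 9 4 2 11 7 13 12)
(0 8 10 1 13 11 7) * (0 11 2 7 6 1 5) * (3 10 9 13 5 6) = (0 8 9 13 2 7 11 3 10 6 1 5) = [8, 5, 7, 10, 4, 0, 1, 11, 9, 13, 6, 3, 12, 2]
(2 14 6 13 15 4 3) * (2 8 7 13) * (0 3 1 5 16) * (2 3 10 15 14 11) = (0 10 15 4 1 5 16)(2 11)(3 8 7 13 14 6) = [10, 5, 11, 8, 1, 16, 3, 13, 7, 9, 15, 2, 12, 14, 6, 4, 0]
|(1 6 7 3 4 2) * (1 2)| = 5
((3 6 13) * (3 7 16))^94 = (3 16 7 13 6)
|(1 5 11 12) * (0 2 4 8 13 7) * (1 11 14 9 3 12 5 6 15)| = |(0 2 4 8 13 7)(1 6 15)(3 12 11 5 14 9)| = 6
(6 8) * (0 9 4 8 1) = [9, 0, 2, 3, 8, 5, 1, 7, 6, 4] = (0 9 4 8 6 1)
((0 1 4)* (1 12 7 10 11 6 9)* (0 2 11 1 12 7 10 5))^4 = (0 7 5)(1 6)(2 12)(4 9)(10 11) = ((0 7 5)(1 4 2 11 6 9 12 10))^4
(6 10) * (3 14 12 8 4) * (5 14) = (3 5 14 12 8 4)(6 10) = [0, 1, 2, 5, 3, 14, 10, 7, 4, 9, 6, 11, 8, 13, 12]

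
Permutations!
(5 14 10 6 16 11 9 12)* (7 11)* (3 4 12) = [0, 1, 2, 4, 12, 14, 16, 11, 8, 3, 6, 9, 5, 13, 10, 15, 7] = (3 4 12 5 14 10 6 16 7 11 9)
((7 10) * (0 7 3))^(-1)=((0 7 10 3))^(-1)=(0 3 10 7)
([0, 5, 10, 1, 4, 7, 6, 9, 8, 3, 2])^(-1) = (1 3 9 7 5)(2 10)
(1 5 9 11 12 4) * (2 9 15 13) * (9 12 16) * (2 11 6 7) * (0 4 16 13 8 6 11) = [4, 5, 12, 3, 1, 15, 7, 2, 6, 11, 10, 13, 16, 0, 14, 8, 9] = (0 4 1 5 15 8 6 7 2 12 16 9 11 13)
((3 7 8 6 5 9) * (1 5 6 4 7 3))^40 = ((1 5 9)(4 7 8))^40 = (1 5 9)(4 7 8)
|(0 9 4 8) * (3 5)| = 4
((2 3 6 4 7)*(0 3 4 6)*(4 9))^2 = (2 4)(7 9)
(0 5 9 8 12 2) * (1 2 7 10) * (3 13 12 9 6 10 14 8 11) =(0 5 6 10 1 2)(3 13 12 7 14 8 9 11) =[5, 2, 0, 13, 4, 6, 10, 14, 9, 11, 1, 3, 7, 12, 8]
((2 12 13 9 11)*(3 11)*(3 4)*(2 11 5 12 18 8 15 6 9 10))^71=((2 18 8 15 6 9 4 3 5 12 13 10))^71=(2 10 13 12 5 3 4 9 6 15 8 18)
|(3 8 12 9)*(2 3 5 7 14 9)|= |(2 3 8 12)(5 7 14 9)|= 4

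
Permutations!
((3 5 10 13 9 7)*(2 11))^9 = ((2 11)(3 5 10 13 9 7))^9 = (2 11)(3 13)(5 9)(7 10)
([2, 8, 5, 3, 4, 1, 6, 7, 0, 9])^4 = (9)(0 8 1 5 2)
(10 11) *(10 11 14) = (10 14) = [0, 1, 2, 3, 4, 5, 6, 7, 8, 9, 14, 11, 12, 13, 10]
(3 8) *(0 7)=(0 7)(3 8)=[7, 1, 2, 8, 4, 5, 6, 0, 3]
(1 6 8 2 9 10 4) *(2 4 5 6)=(1 2 9 10 5 6 8 4)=[0, 2, 9, 3, 1, 6, 8, 7, 4, 10, 5]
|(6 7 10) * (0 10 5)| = |(0 10 6 7 5)| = 5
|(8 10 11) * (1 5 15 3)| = |(1 5 15 3)(8 10 11)| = 12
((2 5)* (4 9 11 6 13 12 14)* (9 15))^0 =((2 5)(4 15 9 11 6 13 12 14))^0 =(15)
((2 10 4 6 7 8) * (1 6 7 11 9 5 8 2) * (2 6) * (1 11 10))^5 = ((1 2)(4 7 6 10)(5 8 11 9))^5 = (1 2)(4 7 6 10)(5 8 11 9)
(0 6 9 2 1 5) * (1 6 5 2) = (0 5)(1 2 6 9) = [5, 2, 6, 3, 4, 0, 9, 7, 8, 1]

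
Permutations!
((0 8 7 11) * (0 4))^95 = ((0 8 7 11 4))^95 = (11)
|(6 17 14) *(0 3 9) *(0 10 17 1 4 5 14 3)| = 20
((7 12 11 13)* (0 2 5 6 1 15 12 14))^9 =((0 2 5 6 1 15 12 11 13 7 14))^9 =(0 7 11 15 6 2 14 13 12 1 5)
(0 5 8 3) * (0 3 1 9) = (0 5 8 1 9) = [5, 9, 2, 3, 4, 8, 6, 7, 1, 0]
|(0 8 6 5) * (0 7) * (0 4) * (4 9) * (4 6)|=|(0 8 4)(5 7 9 6)|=12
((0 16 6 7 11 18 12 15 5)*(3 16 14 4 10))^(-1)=((0 14 4 10 3 16 6 7 11 18 12 15 5))^(-1)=(0 5 15 12 18 11 7 6 16 3 10 4 14)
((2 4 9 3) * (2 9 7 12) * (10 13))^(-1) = (2 12 7 4)(3 9)(10 13)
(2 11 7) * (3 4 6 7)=(2 11 3 4 6 7)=[0, 1, 11, 4, 6, 5, 7, 2, 8, 9, 10, 3]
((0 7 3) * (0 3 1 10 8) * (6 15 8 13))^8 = (15)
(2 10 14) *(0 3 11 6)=[3, 1, 10, 11, 4, 5, 0, 7, 8, 9, 14, 6, 12, 13, 2]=(0 3 11 6)(2 10 14)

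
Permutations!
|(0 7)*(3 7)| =|(0 3 7)| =3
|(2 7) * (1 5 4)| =|(1 5 4)(2 7)| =6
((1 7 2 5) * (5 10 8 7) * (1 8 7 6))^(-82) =((1 5 8 6)(2 10 7))^(-82) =(1 8)(2 7 10)(5 6)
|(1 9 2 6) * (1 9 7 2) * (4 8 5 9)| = |(1 7 2 6 4 8 5 9)| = 8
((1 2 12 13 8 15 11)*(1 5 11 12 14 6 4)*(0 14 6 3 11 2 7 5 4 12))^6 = ((0 14 3 11 4 1 7 5 2 6 12 13 8 15))^6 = (0 7 8 4 12 3 2)(1 13 11 6 14 5 15)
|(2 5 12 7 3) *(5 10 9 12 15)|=|(2 10 9 12 7 3)(5 15)|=6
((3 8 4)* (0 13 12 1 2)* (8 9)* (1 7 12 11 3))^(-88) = (0 11 9 4 2 13 3 8 1)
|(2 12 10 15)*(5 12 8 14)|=7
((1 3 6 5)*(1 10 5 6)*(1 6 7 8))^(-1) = ((1 3 6 7 8)(5 10))^(-1) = (1 8 7 6 3)(5 10)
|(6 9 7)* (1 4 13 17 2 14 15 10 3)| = 9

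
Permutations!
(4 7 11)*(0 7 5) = [7, 1, 2, 3, 5, 0, 6, 11, 8, 9, 10, 4] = (0 7 11 4 5)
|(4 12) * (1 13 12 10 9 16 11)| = 8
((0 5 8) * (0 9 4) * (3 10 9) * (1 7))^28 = (10)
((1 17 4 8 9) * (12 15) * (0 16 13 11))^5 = ((0 16 13 11)(1 17 4 8 9)(12 15))^5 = (17)(0 16 13 11)(12 15)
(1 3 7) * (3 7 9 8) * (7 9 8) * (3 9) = (1 3 8 9 7) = [0, 3, 2, 8, 4, 5, 6, 1, 9, 7]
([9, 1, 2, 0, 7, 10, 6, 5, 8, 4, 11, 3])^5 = (0 10 4 3 5 9 11 7)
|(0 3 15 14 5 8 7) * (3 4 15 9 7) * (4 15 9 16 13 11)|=|(0 15 14 5 8 3 16 13 11 4 9 7)|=12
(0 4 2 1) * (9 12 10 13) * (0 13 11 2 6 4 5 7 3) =[5, 13, 1, 0, 6, 7, 4, 3, 8, 12, 11, 2, 10, 9] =(0 5 7 3)(1 13 9 12 10 11 2)(4 6)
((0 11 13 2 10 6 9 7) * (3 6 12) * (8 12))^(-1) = (0 7 9 6 3 12 8 10 2 13 11)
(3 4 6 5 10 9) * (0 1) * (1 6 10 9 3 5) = (0 6 1)(3 4 10)(5 9) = [6, 0, 2, 4, 10, 9, 1, 7, 8, 5, 3]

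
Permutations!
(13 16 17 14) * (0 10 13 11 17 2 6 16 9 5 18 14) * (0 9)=(0 10 13)(2 6 16)(5 18 14 11 17 9)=[10, 1, 6, 3, 4, 18, 16, 7, 8, 5, 13, 17, 12, 0, 11, 15, 2, 9, 14]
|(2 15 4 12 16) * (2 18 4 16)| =|(2 15 16 18 4 12)| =6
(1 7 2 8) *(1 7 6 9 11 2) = (1 6 9 11 2 8 7) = [0, 6, 8, 3, 4, 5, 9, 1, 7, 11, 10, 2]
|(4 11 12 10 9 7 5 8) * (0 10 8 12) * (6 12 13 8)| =|(0 10 9 7 5 13 8 4 11)(6 12)| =18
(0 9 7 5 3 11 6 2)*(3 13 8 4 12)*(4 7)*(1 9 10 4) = (0 10 4 12 3 11 6 2)(1 9)(5 13 8 7) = [10, 9, 0, 11, 12, 13, 2, 5, 7, 1, 4, 6, 3, 8]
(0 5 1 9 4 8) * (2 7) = (0 5 1 9 4 8)(2 7) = [5, 9, 7, 3, 8, 1, 6, 2, 0, 4]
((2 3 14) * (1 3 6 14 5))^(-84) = (14)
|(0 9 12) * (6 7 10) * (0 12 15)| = |(0 9 15)(6 7 10)| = 3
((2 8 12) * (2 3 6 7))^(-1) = (2 7 6 3 12 8)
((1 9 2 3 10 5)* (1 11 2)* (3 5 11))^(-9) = ((1 9)(2 5 3 10 11))^(-9) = (1 9)(2 5 3 10 11)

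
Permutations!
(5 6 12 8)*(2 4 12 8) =(2 4 12)(5 6 8) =[0, 1, 4, 3, 12, 6, 8, 7, 5, 9, 10, 11, 2]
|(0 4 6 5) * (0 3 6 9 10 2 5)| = 8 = |(0 4 9 10 2 5 3 6)|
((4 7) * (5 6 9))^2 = ((4 7)(5 6 9))^2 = (5 9 6)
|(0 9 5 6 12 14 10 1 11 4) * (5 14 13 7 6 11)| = |(0 9 14 10 1 5 11 4)(6 12 13 7)| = 8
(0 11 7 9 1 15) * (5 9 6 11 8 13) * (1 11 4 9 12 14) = [8, 15, 2, 3, 9, 12, 4, 6, 13, 11, 10, 7, 14, 5, 1, 0] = (0 8 13 5 12 14 1 15)(4 9 11 7 6)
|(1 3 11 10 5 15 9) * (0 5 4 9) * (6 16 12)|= 6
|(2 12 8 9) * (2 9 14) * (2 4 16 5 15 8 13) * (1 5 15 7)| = |(1 5 7)(2 12 13)(4 16 15 8 14)| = 15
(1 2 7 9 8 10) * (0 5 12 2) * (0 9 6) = [5, 9, 7, 3, 4, 12, 0, 6, 10, 8, 1, 11, 2] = (0 5 12 2 7 6)(1 9 8 10)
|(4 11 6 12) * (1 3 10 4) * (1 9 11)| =4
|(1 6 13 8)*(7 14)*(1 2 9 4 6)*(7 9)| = 8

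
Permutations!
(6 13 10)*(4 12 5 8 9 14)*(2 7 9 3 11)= (2 7 9 14 4 12 5 8 3 11)(6 13 10)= [0, 1, 7, 11, 12, 8, 13, 9, 3, 14, 6, 2, 5, 10, 4]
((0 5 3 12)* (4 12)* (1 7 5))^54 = (0 4 5 1 12 3 7)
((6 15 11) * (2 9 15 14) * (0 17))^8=(17)(2 15 6)(9 11 14)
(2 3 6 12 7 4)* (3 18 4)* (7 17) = (2 18 4)(3 6 12 17 7) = [0, 1, 18, 6, 2, 5, 12, 3, 8, 9, 10, 11, 17, 13, 14, 15, 16, 7, 4]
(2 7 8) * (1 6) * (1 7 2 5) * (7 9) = (1 6 9 7 8 5) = [0, 6, 2, 3, 4, 1, 9, 8, 5, 7]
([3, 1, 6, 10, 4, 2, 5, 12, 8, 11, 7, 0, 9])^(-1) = [11, 1, 5, 0, 4, 6, 2, 10, 8, 12, 3, 9, 7]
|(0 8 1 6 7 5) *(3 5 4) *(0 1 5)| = 8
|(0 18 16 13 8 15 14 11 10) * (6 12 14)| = |(0 18 16 13 8 15 6 12 14 11 10)| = 11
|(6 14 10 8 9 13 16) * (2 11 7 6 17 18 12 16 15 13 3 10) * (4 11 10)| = 20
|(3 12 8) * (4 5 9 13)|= 12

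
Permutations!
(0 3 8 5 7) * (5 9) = (0 3 8 9 5 7) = [3, 1, 2, 8, 4, 7, 6, 0, 9, 5]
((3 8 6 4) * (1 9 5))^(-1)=((1 9 5)(3 8 6 4))^(-1)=(1 5 9)(3 4 6 8)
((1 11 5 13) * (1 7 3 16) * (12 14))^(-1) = ((1 11 5 13 7 3 16)(12 14))^(-1) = (1 16 3 7 13 5 11)(12 14)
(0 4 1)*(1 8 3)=(0 4 8 3 1)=[4, 0, 2, 1, 8, 5, 6, 7, 3]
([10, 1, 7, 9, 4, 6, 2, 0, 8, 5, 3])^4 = [5, 1, 3, 2, 4, 0, 10, 9, 8, 7, 6]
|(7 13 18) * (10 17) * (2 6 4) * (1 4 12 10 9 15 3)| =30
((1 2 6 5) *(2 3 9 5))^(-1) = ((1 3 9 5)(2 6))^(-1) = (1 5 9 3)(2 6)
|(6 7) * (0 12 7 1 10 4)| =|(0 12 7 6 1 10 4)| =7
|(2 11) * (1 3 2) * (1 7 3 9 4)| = |(1 9 4)(2 11 7 3)| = 12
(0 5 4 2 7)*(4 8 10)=[5, 1, 7, 3, 2, 8, 6, 0, 10, 9, 4]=(0 5 8 10 4 2 7)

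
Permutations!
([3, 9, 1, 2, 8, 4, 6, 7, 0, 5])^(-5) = (0 1 4 3 9 8 2 5)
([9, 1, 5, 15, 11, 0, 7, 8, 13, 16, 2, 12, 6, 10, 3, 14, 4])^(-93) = (0 2 13 7 12 4 9 5 10 8 6 11 16)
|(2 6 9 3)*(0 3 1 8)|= 7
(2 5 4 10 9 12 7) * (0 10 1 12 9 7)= (0 10 7 2 5 4 1 12)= [10, 12, 5, 3, 1, 4, 6, 2, 8, 9, 7, 11, 0]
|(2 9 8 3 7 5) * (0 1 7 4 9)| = 20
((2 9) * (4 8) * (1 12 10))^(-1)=(1 10 12)(2 9)(4 8)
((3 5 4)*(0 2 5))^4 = ((0 2 5 4 3))^4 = (0 3 4 5 2)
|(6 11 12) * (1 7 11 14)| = 6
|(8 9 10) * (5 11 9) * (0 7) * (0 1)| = |(0 7 1)(5 11 9 10 8)| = 15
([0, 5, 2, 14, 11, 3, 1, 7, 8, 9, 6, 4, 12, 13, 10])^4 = [0, 10, 2, 1, 4, 6, 14, 7, 8, 9, 3, 11, 12, 13, 5]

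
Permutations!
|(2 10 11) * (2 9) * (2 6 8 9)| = |(2 10 11)(6 8 9)| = 3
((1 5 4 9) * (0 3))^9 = (0 3)(1 5 4 9)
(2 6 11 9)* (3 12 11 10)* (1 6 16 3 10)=[0, 6, 16, 12, 4, 5, 1, 7, 8, 2, 10, 9, 11, 13, 14, 15, 3]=(1 6)(2 16 3 12 11 9)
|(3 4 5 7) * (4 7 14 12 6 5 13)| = 4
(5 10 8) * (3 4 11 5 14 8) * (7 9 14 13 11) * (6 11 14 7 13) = (3 4 13 14 8 6 11 5 10)(7 9) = [0, 1, 2, 4, 13, 10, 11, 9, 6, 7, 3, 5, 12, 14, 8]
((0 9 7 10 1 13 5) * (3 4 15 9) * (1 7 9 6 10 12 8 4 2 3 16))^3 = ((0 16 1 13 5)(2 3)(4 15 6 10 7 12 8))^3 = (0 13 16 5 1)(2 3)(4 10 8 6 12 15 7)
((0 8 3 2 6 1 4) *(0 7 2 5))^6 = (0 3)(1 4 7 2 6)(5 8)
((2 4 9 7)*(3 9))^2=(2 3 7 4 9)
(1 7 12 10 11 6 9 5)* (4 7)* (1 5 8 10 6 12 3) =(1 4 7 3)(6 9 8 10 11 12) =[0, 4, 2, 1, 7, 5, 9, 3, 10, 8, 11, 12, 6]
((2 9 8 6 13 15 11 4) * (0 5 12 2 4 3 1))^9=(0 11 6 2)(1 15 8 12)(3 13 9 5)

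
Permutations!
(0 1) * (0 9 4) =(0 1 9 4) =[1, 9, 2, 3, 0, 5, 6, 7, 8, 4]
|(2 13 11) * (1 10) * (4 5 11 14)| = 6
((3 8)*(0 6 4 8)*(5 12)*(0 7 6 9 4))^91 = (5 12)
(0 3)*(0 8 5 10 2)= (0 3 8 5 10 2)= [3, 1, 0, 8, 4, 10, 6, 7, 5, 9, 2]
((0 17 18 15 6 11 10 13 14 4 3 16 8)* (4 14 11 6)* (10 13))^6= (0 16 4 18)(3 15 17 8)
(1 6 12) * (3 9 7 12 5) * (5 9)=(1 6 9 7 12)(3 5)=[0, 6, 2, 5, 4, 3, 9, 12, 8, 7, 10, 11, 1]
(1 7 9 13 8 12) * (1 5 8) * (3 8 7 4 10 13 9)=(1 4 10 13)(3 8 12 5 7)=[0, 4, 2, 8, 10, 7, 6, 3, 12, 9, 13, 11, 5, 1]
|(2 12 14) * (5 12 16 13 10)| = |(2 16 13 10 5 12 14)| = 7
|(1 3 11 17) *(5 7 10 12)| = |(1 3 11 17)(5 7 10 12)| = 4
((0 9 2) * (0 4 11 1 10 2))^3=((0 9)(1 10 2 4 11))^3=(0 9)(1 4 10 11 2)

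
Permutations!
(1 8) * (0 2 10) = (0 2 10)(1 8) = [2, 8, 10, 3, 4, 5, 6, 7, 1, 9, 0]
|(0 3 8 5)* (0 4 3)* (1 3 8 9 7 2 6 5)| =9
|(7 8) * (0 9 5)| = |(0 9 5)(7 8)| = 6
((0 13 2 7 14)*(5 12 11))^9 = ((0 13 2 7 14)(5 12 11))^9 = (0 14 7 2 13)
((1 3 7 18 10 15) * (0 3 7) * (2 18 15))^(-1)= (0 3)(1 15 7)(2 10 18)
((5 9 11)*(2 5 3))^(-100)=(11)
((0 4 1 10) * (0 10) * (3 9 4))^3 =((10)(0 3 9 4 1))^3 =(10)(0 4 3 1 9)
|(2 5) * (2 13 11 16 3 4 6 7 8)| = 10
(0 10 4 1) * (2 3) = [10, 0, 3, 2, 1, 5, 6, 7, 8, 9, 4] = (0 10 4 1)(2 3)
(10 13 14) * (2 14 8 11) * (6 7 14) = [0, 1, 6, 3, 4, 5, 7, 14, 11, 9, 13, 2, 12, 8, 10] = (2 6 7 14 10 13 8 11)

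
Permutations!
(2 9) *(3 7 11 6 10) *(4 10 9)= (2 4 10 3 7 11 6 9)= [0, 1, 4, 7, 10, 5, 9, 11, 8, 2, 3, 6]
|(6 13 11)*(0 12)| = |(0 12)(6 13 11)| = 6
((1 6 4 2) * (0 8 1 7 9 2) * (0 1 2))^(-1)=((0 8 2 7 9)(1 6 4))^(-1)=(0 9 7 2 8)(1 4 6)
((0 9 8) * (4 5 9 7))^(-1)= (0 8 9 5 4 7)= ((0 7 4 5 9 8))^(-1)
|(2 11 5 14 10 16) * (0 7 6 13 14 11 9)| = 18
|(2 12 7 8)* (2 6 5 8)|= 3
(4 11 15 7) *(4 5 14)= (4 11 15 7 5 14)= [0, 1, 2, 3, 11, 14, 6, 5, 8, 9, 10, 15, 12, 13, 4, 7]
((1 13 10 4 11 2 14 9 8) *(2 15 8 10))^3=((1 13 2 14 9 10 4 11 15 8))^3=(1 14 4 8 2 10 15 13 9 11)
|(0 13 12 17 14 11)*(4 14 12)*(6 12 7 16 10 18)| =|(0 13 4 14 11)(6 12 17 7 16 10 18)| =35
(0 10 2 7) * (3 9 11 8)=[10, 1, 7, 9, 4, 5, 6, 0, 3, 11, 2, 8]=(0 10 2 7)(3 9 11 8)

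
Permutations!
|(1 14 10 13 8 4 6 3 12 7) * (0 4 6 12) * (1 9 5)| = |(0 4 12 7 9 5 1 14 10 13 8 6 3)| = 13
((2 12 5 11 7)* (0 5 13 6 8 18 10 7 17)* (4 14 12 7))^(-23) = ((0 5 11 17)(2 7)(4 14 12 13 6 8 18 10))^(-23) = (0 5 11 17)(2 7)(4 14 12 13 6 8 18 10)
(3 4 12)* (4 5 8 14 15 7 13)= [0, 1, 2, 5, 12, 8, 6, 13, 14, 9, 10, 11, 3, 4, 15, 7]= (3 5 8 14 15 7 13 4 12)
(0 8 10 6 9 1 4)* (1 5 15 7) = (0 8 10 6 9 5 15 7 1 4) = [8, 4, 2, 3, 0, 15, 9, 1, 10, 5, 6, 11, 12, 13, 14, 7]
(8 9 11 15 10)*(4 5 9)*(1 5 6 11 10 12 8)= [0, 5, 2, 3, 6, 9, 11, 7, 4, 10, 1, 15, 8, 13, 14, 12]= (1 5 9 10)(4 6 11 15 12 8)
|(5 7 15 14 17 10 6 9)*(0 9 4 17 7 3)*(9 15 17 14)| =30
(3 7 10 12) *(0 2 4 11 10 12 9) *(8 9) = (0 2 4 11 10 8 9)(3 7 12) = [2, 1, 4, 7, 11, 5, 6, 12, 9, 0, 8, 10, 3]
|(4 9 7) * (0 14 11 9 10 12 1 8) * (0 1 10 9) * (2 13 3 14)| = 6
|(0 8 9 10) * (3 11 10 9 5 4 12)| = 8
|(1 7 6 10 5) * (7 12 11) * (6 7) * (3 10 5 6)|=|(1 12 11 3 10 6 5)|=7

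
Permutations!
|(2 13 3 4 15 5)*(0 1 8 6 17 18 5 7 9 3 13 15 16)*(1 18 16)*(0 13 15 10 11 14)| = 77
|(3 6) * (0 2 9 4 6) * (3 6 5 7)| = 7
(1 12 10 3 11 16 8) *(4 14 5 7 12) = [0, 4, 2, 11, 14, 7, 6, 12, 1, 9, 3, 16, 10, 13, 5, 15, 8] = (1 4 14 5 7 12 10 3 11 16 8)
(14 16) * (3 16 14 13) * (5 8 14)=(3 16 13)(5 8 14)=[0, 1, 2, 16, 4, 8, 6, 7, 14, 9, 10, 11, 12, 3, 5, 15, 13]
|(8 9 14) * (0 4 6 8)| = 6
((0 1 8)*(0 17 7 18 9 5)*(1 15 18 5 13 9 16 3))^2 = ((0 15 18 16 3 1 8 17 7 5)(9 13))^2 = (0 18 3 8 7)(1 17 5 15 16)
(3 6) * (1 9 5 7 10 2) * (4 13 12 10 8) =(1 9 5 7 8 4 13 12 10 2)(3 6) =[0, 9, 1, 6, 13, 7, 3, 8, 4, 5, 2, 11, 10, 12]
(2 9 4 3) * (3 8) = (2 9 4 8 3) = [0, 1, 9, 2, 8, 5, 6, 7, 3, 4]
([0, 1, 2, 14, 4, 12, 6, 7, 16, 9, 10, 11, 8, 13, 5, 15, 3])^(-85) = [0, 1, 2, 16, 4, 14, 6, 7, 12, 9, 10, 11, 5, 13, 3, 15, 8]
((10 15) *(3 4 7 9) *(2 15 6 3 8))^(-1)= ((2 15 10 6 3 4 7 9 8))^(-1)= (2 8 9 7 4 3 6 10 15)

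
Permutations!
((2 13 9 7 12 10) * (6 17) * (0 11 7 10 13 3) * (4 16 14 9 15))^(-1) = ((0 11 7 12 13 15 4 16 14 9 10 2 3)(6 17))^(-1) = (0 3 2 10 9 14 16 4 15 13 12 7 11)(6 17)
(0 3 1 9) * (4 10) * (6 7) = (0 3 1 9)(4 10)(6 7) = [3, 9, 2, 1, 10, 5, 7, 6, 8, 0, 4]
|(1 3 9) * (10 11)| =6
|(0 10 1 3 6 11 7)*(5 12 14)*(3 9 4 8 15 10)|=|(0 3 6 11 7)(1 9 4 8 15 10)(5 12 14)|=30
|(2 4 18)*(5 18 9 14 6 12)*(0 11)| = 8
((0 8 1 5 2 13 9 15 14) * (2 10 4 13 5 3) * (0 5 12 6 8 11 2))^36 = ((0 11 2 12 6 8 1 3)(4 13 9 15 14 5 10))^36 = (0 6)(1 2)(3 12)(4 13 9 15 14 5 10)(8 11)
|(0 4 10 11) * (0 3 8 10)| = 4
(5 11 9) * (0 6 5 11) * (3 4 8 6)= (0 3 4 8 6 5)(9 11)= [3, 1, 2, 4, 8, 0, 5, 7, 6, 11, 10, 9]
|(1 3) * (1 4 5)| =|(1 3 4 5)| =4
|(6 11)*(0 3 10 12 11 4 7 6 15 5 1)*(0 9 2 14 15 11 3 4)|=|(0 4 7 6)(1 9 2 14 15 5)(3 10 12)|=12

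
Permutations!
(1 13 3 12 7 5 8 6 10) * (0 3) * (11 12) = (0 3 11 12 7 5 8 6 10 1 13) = [3, 13, 2, 11, 4, 8, 10, 5, 6, 9, 1, 12, 7, 0]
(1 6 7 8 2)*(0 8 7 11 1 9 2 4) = [8, 6, 9, 3, 0, 5, 11, 7, 4, 2, 10, 1] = (0 8 4)(1 6 11)(2 9)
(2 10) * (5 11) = (2 10)(5 11) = [0, 1, 10, 3, 4, 11, 6, 7, 8, 9, 2, 5]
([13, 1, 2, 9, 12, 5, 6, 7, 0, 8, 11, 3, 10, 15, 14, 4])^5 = [10, 1, 2, 15, 9, 5, 6, 7, 12, 4, 0, 13, 8, 11, 14, 3]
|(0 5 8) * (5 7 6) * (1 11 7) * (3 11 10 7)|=14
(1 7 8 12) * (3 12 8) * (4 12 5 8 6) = (1 7 3 5 8 6 4 12) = [0, 7, 2, 5, 12, 8, 4, 3, 6, 9, 10, 11, 1]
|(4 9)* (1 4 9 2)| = |(9)(1 4 2)| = 3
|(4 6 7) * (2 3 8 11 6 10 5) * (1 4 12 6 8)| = |(1 4 10 5 2 3)(6 7 12)(8 11)| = 6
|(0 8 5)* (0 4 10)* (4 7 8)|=|(0 4 10)(5 7 8)|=3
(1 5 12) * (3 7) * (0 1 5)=[1, 0, 2, 7, 4, 12, 6, 3, 8, 9, 10, 11, 5]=(0 1)(3 7)(5 12)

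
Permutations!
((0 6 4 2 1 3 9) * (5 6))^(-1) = ((0 5 6 4 2 1 3 9))^(-1) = (0 9 3 1 2 4 6 5)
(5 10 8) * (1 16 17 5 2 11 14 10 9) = [0, 16, 11, 3, 4, 9, 6, 7, 2, 1, 8, 14, 12, 13, 10, 15, 17, 5] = (1 16 17 5 9)(2 11 14 10 8)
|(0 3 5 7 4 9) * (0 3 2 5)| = |(0 2 5 7 4 9 3)| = 7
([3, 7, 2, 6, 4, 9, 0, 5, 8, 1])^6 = (1 5)(7 9)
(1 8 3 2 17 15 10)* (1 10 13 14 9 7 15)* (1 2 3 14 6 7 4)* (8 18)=(1 18 8 14 9 4)(2 17)(6 7 15 13)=[0, 18, 17, 3, 1, 5, 7, 15, 14, 4, 10, 11, 12, 6, 9, 13, 16, 2, 8]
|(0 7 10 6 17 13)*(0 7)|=5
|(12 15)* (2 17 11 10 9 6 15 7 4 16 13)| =|(2 17 11 10 9 6 15 12 7 4 16 13)| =12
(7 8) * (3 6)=(3 6)(7 8)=[0, 1, 2, 6, 4, 5, 3, 8, 7]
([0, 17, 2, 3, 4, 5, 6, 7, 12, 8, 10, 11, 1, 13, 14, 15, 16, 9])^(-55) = [0, 1, 2, 3, 4, 5, 6, 7, 8, 9, 10, 11, 12, 13, 14, 15, 16, 17]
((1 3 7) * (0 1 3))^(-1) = (0 1)(3 7)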